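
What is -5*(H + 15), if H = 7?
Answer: -110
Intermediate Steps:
-5*(H + 15) = -5*(7 + 15) = -5*22 = -110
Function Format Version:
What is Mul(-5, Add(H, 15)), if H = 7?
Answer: -110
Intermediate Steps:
Mul(-5, Add(H, 15)) = Mul(-5, Add(7, 15)) = Mul(-5, 22) = -110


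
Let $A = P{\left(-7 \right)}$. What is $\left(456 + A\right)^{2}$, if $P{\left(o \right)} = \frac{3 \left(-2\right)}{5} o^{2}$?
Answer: $\frac{3944196}{25} \approx 1.5777 \cdot 10^{5}$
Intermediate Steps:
$P{\left(o \right)} = - \frac{6 o^{2}}{5}$ ($P{\left(o \right)} = \left(-6\right) \frac{1}{5} o^{2} = - \frac{6 o^{2}}{5}$)
$A = - \frac{294}{5}$ ($A = - \frac{6 \left(-7\right)^{2}}{5} = \left(- \frac{6}{5}\right) 49 = - \frac{294}{5} \approx -58.8$)
$\left(456 + A\right)^{2} = \left(456 - \frac{294}{5}\right)^{2} = \left(\frac{1986}{5}\right)^{2} = \frac{3944196}{25}$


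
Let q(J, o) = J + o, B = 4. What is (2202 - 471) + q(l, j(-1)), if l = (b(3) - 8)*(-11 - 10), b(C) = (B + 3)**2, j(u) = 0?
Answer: 870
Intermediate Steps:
b(C) = 49 (b(C) = (4 + 3)**2 = 7**2 = 49)
l = -861 (l = (49 - 8)*(-11 - 10) = 41*(-21) = -861)
(2202 - 471) + q(l, j(-1)) = (2202 - 471) + (-861 + 0) = 1731 - 861 = 870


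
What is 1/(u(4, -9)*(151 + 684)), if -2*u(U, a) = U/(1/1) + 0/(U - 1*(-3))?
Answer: -1/1670 ≈ -0.00059880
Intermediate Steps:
u(U, a) = -U/2 (u(U, a) = -(U/(1/1) + 0/(U - 1*(-3)))/2 = -(U/1 + 0/(U + 3))/2 = -(U*1 + 0/(3 + U))/2 = -(U + 0)/2 = -U/2)
1/(u(4, -9)*(151 + 684)) = 1/(((-1/2*4))*(151 + 684)) = 1/(-2*835) = -1/2*1/835 = -1/1670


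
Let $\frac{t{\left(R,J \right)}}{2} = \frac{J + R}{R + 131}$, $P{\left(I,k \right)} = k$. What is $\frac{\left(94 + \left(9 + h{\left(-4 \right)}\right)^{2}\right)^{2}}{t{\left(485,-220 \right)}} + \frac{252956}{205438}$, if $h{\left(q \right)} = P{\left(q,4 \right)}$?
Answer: $\frac{2188364434058}{27220535} \approx 80394.0$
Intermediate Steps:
$h{\left(q \right)} = 4$
$t{\left(R,J \right)} = \frac{2 \left(J + R\right)}{131 + R}$ ($t{\left(R,J \right)} = 2 \frac{J + R}{R + 131} = 2 \frac{J + R}{131 + R} = \frac{2 \left(J + R\right)}{131 + R}$)
$\frac{\left(94 + \left(9 + h{\left(-4 \right)}\right)^{2}\right)^{2}}{t{\left(485,-220 \right)}} + \frac{252956}{205438} = \frac{\left(94 + \left(9 + 4\right)^{2}\right)^{2}}{2 \frac{1}{131 + 485} \left(-220 + 485\right)} + \frac{252956}{205438} = \frac{\left(94 + 13^{2}\right)^{2}}{2 \cdot \frac{1}{616} \cdot 265} + 252956 \cdot \frac{1}{205438} = \frac{\left(94 + 169\right)^{2}}{2 \cdot \frac{1}{616} \cdot 265} + \frac{126478}{102719} = \frac{263^{2}}{\frac{265}{308}} + \frac{126478}{102719} = 69169 \cdot \frac{308}{265} + \frac{126478}{102719} = \frac{21304052}{265} + \frac{126478}{102719} = \frac{2188364434058}{27220535}$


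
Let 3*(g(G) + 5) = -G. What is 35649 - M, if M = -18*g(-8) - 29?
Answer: 35636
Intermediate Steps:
g(G) = -5 - G/3 (g(G) = -5 + (-G)/3 = -5 - G/3)
M = 13 (M = -18*(-5 - ⅓*(-8)) - 29 = -18*(-5 + 8/3) - 29 = -18*(-7/3) - 29 = 42 - 29 = 13)
35649 - M = 35649 - 1*13 = 35649 - 13 = 35636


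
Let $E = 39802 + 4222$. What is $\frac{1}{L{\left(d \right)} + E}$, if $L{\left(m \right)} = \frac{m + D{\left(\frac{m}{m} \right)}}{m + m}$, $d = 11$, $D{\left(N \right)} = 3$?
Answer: $\frac{11}{484271} \approx 2.2715 \cdot 10^{-5}$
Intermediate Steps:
$L{\left(m \right)} = \frac{3 + m}{2 m}$ ($L{\left(m \right)} = \frac{m + 3}{m + m} = \frac{3 + m}{2 m}$)
$E = 44024$
$\frac{1}{L{\left(d \right)} + E} = \frac{1}{\frac{3 + 11}{2 \cdot 11} + 44024} = \frac{1}{\frac{1}{2} \cdot \frac{1}{11} \cdot 14 + 44024} = \frac{1}{\frac{7}{11} + 44024} = \frac{1}{\frac{484271}{11}} = \frac{11}{484271}$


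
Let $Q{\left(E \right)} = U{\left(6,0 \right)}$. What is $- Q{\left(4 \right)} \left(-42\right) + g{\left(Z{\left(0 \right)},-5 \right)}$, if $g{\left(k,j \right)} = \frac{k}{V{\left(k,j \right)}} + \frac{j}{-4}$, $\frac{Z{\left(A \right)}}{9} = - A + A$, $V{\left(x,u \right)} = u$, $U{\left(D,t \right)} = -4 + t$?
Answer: $- \frac{667}{4} \approx -166.75$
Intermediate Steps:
$Q{\left(E \right)} = -4$ ($Q{\left(E \right)} = -4 + 0 = -4$)
$Z{\left(A \right)} = 0$ ($Z{\left(A \right)} = 9 \left(- A + A\right) = 9 \cdot 0 = 0$)
$g{\left(k,j \right)} = - \frac{j}{4} + \frac{k}{j}$ ($g{\left(k,j \right)} = \frac{k}{j} + \frac{j}{-4} = \frac{k}{j} + j \left(- \frac{1}{4}\right) = \frac{k}{j} - \frac{j}{4} = - \frac{j}{4} + \frac{k}{j}$)
$- Q{\left(4 \right)} \left(-42\right) + g{\left(Z{\left(0 \right)},-5 \right)} = \left(-1\right) \left(-4\right) \left(-42\right) + \left(\left(- \frac{1}{4}\right) \left(-5\right) + \frac{0}{-5}\right) = 4 \left(-42\right) + \left(\frac{5}{4} + 0 \left(- \frac{1}{5}\right)\right) = -168 + \left(\frac{5}{4} + 0\right) = -168 + \frac{5}{4} = - \frac{667}{4}$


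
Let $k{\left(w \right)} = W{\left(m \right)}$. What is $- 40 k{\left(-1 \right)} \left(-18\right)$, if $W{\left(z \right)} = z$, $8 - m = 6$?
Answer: $1440$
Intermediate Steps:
$m = 2$ ($m = 8 - 6 = 2$)
$k{\left(w \right)} = 2$
$- 40 k{\left(-1 \right)} \left(-18\right) = \left(-40\right) 2 \left(-18\right) = \left(-80\right) \left(-18\right) = 1440$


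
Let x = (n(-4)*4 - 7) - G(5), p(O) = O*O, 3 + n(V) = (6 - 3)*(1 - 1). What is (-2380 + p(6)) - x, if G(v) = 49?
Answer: -2276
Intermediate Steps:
n(V) = -3 (n(V) = -3 + (6 - 3)*(1 - 1) = -3 + 3*0 = -3 + 0 = -3)
p(O) = O²
x = -68 (x = (-3*4 - 7) - 1*49 = (-12 - 7) - 49 = -19 - 49 = -68)
(-2380 + p(6)) - x = (-2380 + 6²) - 1*(-68) = (-2380 + 36) + 68 = -2344 + 68 = -2276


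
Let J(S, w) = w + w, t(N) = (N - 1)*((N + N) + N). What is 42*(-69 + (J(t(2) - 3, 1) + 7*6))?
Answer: -1050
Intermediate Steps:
t(N) = 3*N*(-1 + N) (t(N) = (-1 + N)*(2*N + N) = (-1 + N)*(3*N) = 3*N*(-1 + N))
J(S, w) = 2*w
42*(-69 + (J(t(2) - 3, 1) + 7*6)) = 42*(-69 + (2*1 + 7*6)) = 42*(-69 + (2 + 42)) = 42*(-69 + 44) = 42*(-25) = -1050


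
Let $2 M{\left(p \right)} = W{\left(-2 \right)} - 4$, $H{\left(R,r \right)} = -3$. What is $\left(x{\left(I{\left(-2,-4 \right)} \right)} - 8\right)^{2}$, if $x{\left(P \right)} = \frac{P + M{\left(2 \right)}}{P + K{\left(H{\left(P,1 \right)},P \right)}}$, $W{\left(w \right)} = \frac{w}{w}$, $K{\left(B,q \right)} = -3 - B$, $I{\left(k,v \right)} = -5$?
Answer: $\frac{4489}{100} \approx 44.89$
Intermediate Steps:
$W{\left(w \right)} = 1$
$M{\left(p \right)} = - \frac{3}{2}$ ($M{\left(p \right)} = \frac{1 - 4}{2} = \frac{1}{2} \left(-3\right) = - \frac{3}{2}$)
$x{\left(P \right)} = \frac{- \frac{3}{2} + P}{P}$ ($x{\left(P \right)} = \frac{P - \frac{3}{2}}{P - 0} = \frac{- \frac{3}{2} + P}{P + \left(-3 + 3\right)} = \frac{- \frac{3}{2} + P}{P + 0} = \frac{- \frac{3}{2} + P}{P}$)
$\left(x{\left(I{\left(-2,-4 \right)} \right)} - 8\right)^{2} = \left(\frac{- \frac{3}{2} - 5}{-5} - 8\right)^{2} = \left(\left(- \frac{1}{5}\right) \left(- \frac{13}{2}\right) - 8\right)^{2} = \left(\frac{13}{10} - 8\right)^{2} = \left(- \frac{67}{10}\right)^{2} = \frac{4489}{100}$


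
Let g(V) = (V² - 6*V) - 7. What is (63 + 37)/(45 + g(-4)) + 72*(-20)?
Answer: -56110/39 ≈ -1438.7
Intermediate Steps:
g(V) = -7 + V² - 6*V
(63 + 37)/(45 + g(-4)) + 72*(-20) = (63 + 37)/(45 + (-7 + (-4)² - 6*(-4))) + 72*(-20) = 100/(45 + (-7 + 16 + 24)) - 1440 = 100/(45 + 33) - 1440 = 100/78 - 1440 = 100*(1/78) - 1440 = 50/39 - 1440 = -56110/39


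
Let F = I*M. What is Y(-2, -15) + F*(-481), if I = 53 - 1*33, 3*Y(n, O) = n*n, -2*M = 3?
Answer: 43294/3 ≈ 14431.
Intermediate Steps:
M = -3/2 (M = -½*3 = -3/2 ≈ -1.5000)
Y(n, O) = n²/3 (Y(n, O) = (n*n)/3 = n²/3)
I = 20 (I = 53 - 33 = 20)
F = -30 (F = 20*(-3/2) = -30)
Y(-2, -15) + F*(-481) = (⅓)*(-2)² - 30*(-481) = (⅓)*4 + 14430 = 4/3 + 14430 = 43294/3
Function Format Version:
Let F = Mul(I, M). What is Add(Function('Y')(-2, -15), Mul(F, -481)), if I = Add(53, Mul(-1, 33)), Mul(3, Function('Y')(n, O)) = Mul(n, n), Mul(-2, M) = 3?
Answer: Rational(43294, 3) ≈ 14431.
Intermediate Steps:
M = Rational(-3, 2) (M = Mul(Rational(-1, 2), 3) = Rational(-3, 2) ≈ -1.5000)
Function('Y')(n, O) = Mul(Rational(1, 3), Pow(n, 2)) (Function('Y')(n, O) = Mul(Rational(1, 3), Mul(n, n)) = Mul(Rational(1, 3), Pow(n, 2)))
I = 20 (I = Add(53, -33) = 20)
F = -30 (F = Mul(20, Rational(-3, 2)) = -30)
Add(Function('Y')(-2, -15), Mul(F, -481)) = Add(Mul(Rational(1, 3), Pow(-2, 2)), Mul(-30, -481)) = Add(Mul(Rational(1, 3), 4), 14430) = Add(Rational(4, 3), 14430) = Rational(43294, 3)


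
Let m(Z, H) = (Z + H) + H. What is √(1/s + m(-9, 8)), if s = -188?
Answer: √61805/94 ≈ 2.6447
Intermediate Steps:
m(Z, H) = Z + 2*H (m(Z, H) = (H + Z) + H = Z + 2*H)
√(1/s + m(-9, 8)) = √(1/(-188) + (-9 + 2*8)) = √(-1/188 + (-9 + 16)) = √(-1/188 + 7) = √(1315/188) = √61805/94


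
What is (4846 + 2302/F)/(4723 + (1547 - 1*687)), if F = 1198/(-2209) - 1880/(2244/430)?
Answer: 1081923524095/1248110295087 ≈ 0.86685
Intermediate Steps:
F = -447110978/1239249 (F = 1198*(-1/2209) - 1880/(2244*(1/430)) = -1198/2209 - 1880/1122/215 = -1198/2209 - 1880*215/1122 = -1198/2209 - 202100/561 = -447110978/1239249 ≈ -360.79)
(4846 + 2302/F)/(4723 + (1547 - 1*687)) = (4846 + 2302/(-447110978/1239249))/(4723 + (1547 - 1*687)) = (4846 + 2302*(-1239249/447110978))/(4723 + (1547 - 687)) = (4846 - 1426375599/223555489)/(4723 + 860) = (1081923524095/223555489)/5583 = (1081923524095/223555489)*(1/5583) = 1081923524095/1248110295087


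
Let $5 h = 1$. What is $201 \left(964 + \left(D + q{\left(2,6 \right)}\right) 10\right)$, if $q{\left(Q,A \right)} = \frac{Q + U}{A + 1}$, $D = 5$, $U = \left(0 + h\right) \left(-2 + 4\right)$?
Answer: $\frac{1431522}{7} \approx 2.045 \cdot 10^{5}$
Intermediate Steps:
$h = \frac{1}{5}$ ($h = \frac{1}{5} \cdot 1 = \frac{1}{5} \approx 0.2$)
$U = \frac{2}{5}$ ($U = \left(0 + \frac{1}{5}\right) \left(-2 + 4\right) = \frac{1}{5} \cdot 2 = \frac{2}{5} \approx 0.4$)
$q{\left(Q,A \right)} = \frac{\frac{2}{5} + Q}{1 + A}$ ($q{\left(Q,A \right)} = \frac{Q + \frac{2}{5}}{A + 1} = \frac{\frac{2}{5} + Q}{1 + A}$)
$201 \left(964 + \left(D + q{\left(2,6 \right)}\right) 10\right) = 201 \left(964 + \left(5 + \frac{\frac{2}{5} + 2}{1 + 6}\right) 10\right) = 201 \left(964 + \left(5 + \frac{1}{7} \cdot \frac{12}{5}\right) 10\right) = 201 \left(964 + \left(5 + \frac{12}{35}\right) 10\right) = 201 \left(964 + \frac{187}{35} \cdot 10\right) = 201 \left(964 + \frac{374}{7}\right) = 201 \cdot \frac{7122}{7} = \frac{1431522}{7}$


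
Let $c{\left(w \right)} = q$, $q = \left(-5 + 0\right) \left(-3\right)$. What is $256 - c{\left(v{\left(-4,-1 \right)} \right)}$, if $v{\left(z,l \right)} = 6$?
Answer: $241$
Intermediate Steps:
$q = 15$ ($q = \left(-5\right) \left(-3\right) = 15$)
$c{\left(w \right)} = 15$
$256 - c{\left(v{\left(-4,-1 \right)} \right)} = 256 - 15 = 241$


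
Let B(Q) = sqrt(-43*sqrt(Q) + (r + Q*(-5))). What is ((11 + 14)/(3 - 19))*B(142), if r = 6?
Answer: -25*I*sqrt(704 + 43*sqrt(142))/16 ≈ -54.495*I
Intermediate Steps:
B(Q) = sqrt(6 - 43*sqrt(Q) - 5*Q) (B(Q) = sqrt(-43*sqrt(Q) + (6 + Q*(-5))) = sqrt(-43*sqrt(Q) + (6 - 5*Q)) = sqrt(6 - 43*sqrt(Q) - 5*Q))
((11 + 14)/(3 - 19))*B(142) = ((11 + 14)/(3 - 19))*sqrt(6 - 43*sqrt(142) - 5*142) = (25/(-16))*sqrt(6 - 43*sqrt(142) - 710) = (25*(-1/16))*sqrt(-704 - 43*sqrt(142)) = -25*sqrt(-704 - 43*sqrt(142))/16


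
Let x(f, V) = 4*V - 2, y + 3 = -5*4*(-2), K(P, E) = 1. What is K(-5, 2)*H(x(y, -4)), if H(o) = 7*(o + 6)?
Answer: -84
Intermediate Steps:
y = 37 (y = -3 - 5*4*(-2) = -3 - 20*(-2) = -3 + 40 = 37)
x(f, V) = -2 + 4*V
H(o) = 42 + 7*o (H(o) = 7*(6 + o) = 42 + 7*o)
K(-5, 2)*H(x(y, -4)) = 1*(42 + 7*(-2 + 4*(-4))) = 1*(42 + 7*(-2 - 16)) = 1*(42 + 7*(-18)) = 1*(42 - 126) = 1*(-84) = -84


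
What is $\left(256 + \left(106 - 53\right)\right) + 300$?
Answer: $609$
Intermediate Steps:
$\left(256 + \left(106 - 53\right)\right) + 300 = \left(256 + 53\right) + 300 = 309 + 300 = 609$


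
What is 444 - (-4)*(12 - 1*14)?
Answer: 436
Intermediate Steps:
444 - (-4)*(12 - 1*14) = 444 - (-4)*(12 - 14) = 444 - (-4)*(-2) = 444 - 1*8 = 444 - 8 = 436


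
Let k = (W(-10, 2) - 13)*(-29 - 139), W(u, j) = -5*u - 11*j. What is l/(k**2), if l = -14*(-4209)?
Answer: 1403/151200 ≈ 0.0092791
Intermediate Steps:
W(u, j) = -11*j - 5*u
k = -2520 (k = ((-11*2 - 5*(-10)) - 13)*(-29 - 139) = ((-22 + 50) - 13)*(-168) = (28 - 13)*(-168) = 15*(-168) = -2520)
l = 58926
l/(k**2) = 58926/((-2520)**2) = 58926/6350400 = 58926*(1/6350400) = 1403/151200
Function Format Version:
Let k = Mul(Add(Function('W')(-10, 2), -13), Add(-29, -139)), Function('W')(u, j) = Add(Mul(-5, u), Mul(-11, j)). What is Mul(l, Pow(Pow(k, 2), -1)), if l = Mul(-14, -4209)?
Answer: Rational(1403, 151200) ≈ 0.0092791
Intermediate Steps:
Function('W')(u, j) = Add(Mul(-11, j), Mul(-5, u))
k = -2520 (k = Mul(Add(Add(Mul(-11, 2), Mul(-5, -10)), -13), Add(-29, -139)) = Mul(Add(Add(-22, 50), -13), -168) = Mul(Add(28, -13), -168) = Mul(15, -168) = -2520)
l = 58926
Mul(l, Pow(Pow(k, 2), -1)) = Mul(58926, Pow(Pow(-2520, 2), -1)) = Mul(58926, Pow(6350400, -1)) = Mul(58926, Rational(1, 6350400)) = Rational(1403, 151200)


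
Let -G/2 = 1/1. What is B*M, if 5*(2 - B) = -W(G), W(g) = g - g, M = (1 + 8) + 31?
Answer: 80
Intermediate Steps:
G = -2 (G = -2/1 = -2*1 = -2)
M = 40 (M = 9 + 31 = 40)
W(g) = 0
B = 2 (B = 2 - (-1)*0/5 = 2 - ⅕*0 = 2 + 0 = 2)
B*M = 2*40 = 80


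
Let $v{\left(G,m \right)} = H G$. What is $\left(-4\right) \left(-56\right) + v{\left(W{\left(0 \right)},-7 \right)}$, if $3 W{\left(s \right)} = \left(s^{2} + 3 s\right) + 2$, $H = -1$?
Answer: $\frac{670}{3} \approx 223.33$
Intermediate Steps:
$W{\left(s \right)} = \frac{2}{3} + s + \frac{s^{2}}{3}$ ($W{\left(s \right)} = \frac{\left(s^{2} + 3 s\right) + 2}{3} = \frac{2 + s^{2} + 3 s}{3} = \frac{2}{3} + s + \frac{s^{2}}{3}$)
$v{\left(G,m \right)} = - G$
$\left(-4\right) \left(-56\right) + v{\left(W{\left(0 \right)},-7 \right)} = \left(-4\right) \left(-56\right) - \left(\frac{2}{3} + 0 + \frac{0^{2}}{3}\right) = 224 - \left(\frac{2}{3} + 0 + \frac{1}{3} \cdot 0\right) = 224 - \left(\frac{2}{3} + 0 + 0\right) = 224 - \frac{2}{3} = \frac{670}{3}$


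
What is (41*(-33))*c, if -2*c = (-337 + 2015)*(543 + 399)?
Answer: 1069327314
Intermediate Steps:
c = -790338 (c = -(-337 + 2015)*(543 + 399)/2 = -839*942 = -½*1580676 = -790338)
(41*(-33))*c = (41*(-33))*(-790338) = -1353*(-790338) = 1069327314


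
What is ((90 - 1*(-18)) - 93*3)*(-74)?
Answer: 12654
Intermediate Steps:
((90 - 1*(-18)) - 93*3)*(-74) = ((90 + 18) - 279)*(-74) = (108 - 279)*(-74) = -171*(-74) = 12654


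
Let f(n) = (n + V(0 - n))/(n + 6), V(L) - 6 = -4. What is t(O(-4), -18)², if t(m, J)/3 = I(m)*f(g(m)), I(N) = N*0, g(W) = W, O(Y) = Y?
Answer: 0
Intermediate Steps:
V(L) = 2 (V(L) = 6 - 4 = 2)
I(N) = 0
f(n) = (2 + n)/(6 + n) (f(n) = (n + 2)/(n + 6) = (2 + n)/(6 + n))
t(m, J) = 0 (t(m, J) = 3*(0*((2 + m)/(6 + m))) = 3*0 = 0)
t(O(-4), -18)² = 0² = 0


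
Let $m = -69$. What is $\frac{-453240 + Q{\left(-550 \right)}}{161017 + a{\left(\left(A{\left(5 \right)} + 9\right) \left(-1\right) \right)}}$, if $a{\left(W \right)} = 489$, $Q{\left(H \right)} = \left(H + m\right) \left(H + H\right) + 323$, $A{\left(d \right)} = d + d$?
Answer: $\frac{227983}{161506} \approx 1.4116$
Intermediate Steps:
$A{\left(d \right)} = 2 d$
$Q{\left(H \right)} = 323 + 2 H \left(-69 + H\right)$ ($Q{\left(H \right)} = \left(H - 69\right) \left(H + H\right) + 323 = \left(-69 + H\right) 2 H + 323 = 2 H \left(-69 + H\right) + 323 = 323 + 2 H \left(-69 + H\right)$)
$\frac{-453240 + Q{\left(-550 \right)}}{161017 + a{\left(\left(A{\left(5 \right)} + 9\right) \left(-1\right) \right)}} = \frac{-453240 + \left(323 - -75900 + 2 \left(-550\right)^{2}\right)}{161017 + 489} = \frac{-453240 + \left(323 + 75900 + 2 \cdot 302500\right)}{161506} = \left(-453240 + \left(323 + 75900 + 605000\right)\right) \frac{1}{161506} = \left(-453240 + 681223\right) \frac{1}{161506} = 227983 \cdot \frac{1}{161506} = \frac{227983}{161506}$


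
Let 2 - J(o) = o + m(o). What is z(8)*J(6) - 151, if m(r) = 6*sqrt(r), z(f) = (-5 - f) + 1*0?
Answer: -99 + 78*sqrt(6) ≈ 92.060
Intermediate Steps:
z(f) = -5 - f (z(f) = (-5 - f) + 0 = -5 - f)
J(o) = 2 - o - 6*sqrt(o) (J(o) = 2 - (o + 6*sqrt(o)) = 2 + (-o - 6*sqrt(o)) = 2 - o - 6*sqrt(o))
z(8)*J(6) - 151 = (-5 - 1*8)*(2 - 1*6 - 6*sqrt(6)) - 151 = (-5 - 8)*(2 - 6 - 6*sqrt(6)) - 151 = -13*(-4 - 6*sqrt(6)) - 151 = (52 + 78*sqrt(6)) - 151 = -99 + 78*sqrt(6)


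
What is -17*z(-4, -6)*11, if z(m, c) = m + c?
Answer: 1870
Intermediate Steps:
z(m, c) = c + m
-17*z(-4, -6)*11 = -17*(-6 - 4)*11 = -17*(-10)*11 = 170*11 = 1870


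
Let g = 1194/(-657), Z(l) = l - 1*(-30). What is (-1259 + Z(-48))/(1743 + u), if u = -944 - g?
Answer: -279663/175379 ≈ -1.5946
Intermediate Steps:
Z(l) = 30 + l (Z(l) = l + 30 = 30 + l)
g = -398/219 (g = 1194*(-1/657) = -398/219 ≈ -1.8174)
u = -206338/219 (u = -944 - 1*(-398/219) = -944 + 398/219 = -206338/219 ≈ -942.18)
(-1259 + Z(-48))/(1743 + u) = (-1259 + (30 - 48))/(1743 - 206338/219) = (-1259 - 18)/(175379/219) = -1277*219/175379 = -279663/175379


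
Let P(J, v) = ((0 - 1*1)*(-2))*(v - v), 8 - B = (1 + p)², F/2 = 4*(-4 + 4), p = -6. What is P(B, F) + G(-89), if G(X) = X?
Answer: -89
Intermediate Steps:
F = 0 (F = 2*(4*(-4 + 4)) = 2*(4*0) = 2*0 = 0)
B = -17 (B = 8 - (1 - 6)² = 8 - 1*(-5)² = 8 - 1*25 = 8 - 25 = -17)
P(J, v) = 0 (P(J, v) = ((0 - 1)*(-2))*0 = -1*(-2)*0 = 2*0 = 0)
P(B, F) + G(-89) = 0 - 89 = -89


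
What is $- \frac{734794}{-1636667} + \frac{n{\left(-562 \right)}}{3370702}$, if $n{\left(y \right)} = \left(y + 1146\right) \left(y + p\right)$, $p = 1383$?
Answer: $\frac{22339003506}{37785731029} \approx 0.5912$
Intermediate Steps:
$n{\left(y \right)} = \left(1146 + y\right) \left(1383 + y\right)$ ($n{\left(y \right)} = \left(y + 1146\right) \left(y + 1383\right) = \left(1146 + y\right) \left(1383 + y\right)$)
$- \frac{734794}{-1636667} + \frac{n{\left(-562 \right)}}{3370702} = - \frac{734794}{-1636667} + \frac{1584918 + \left(-562\right)^{2} + 2529 \left(-562\right)}{3370702} = \left(-734794\right) \left(- \frac{1}{1636667}\right) + \left(1584918 + 315844 - 1421298\right) \frac{1}{3370702} = \frac{734794}{1636667} + 479464 \cdot \frac{1}{3370702} = \frac{734794}{1636667} + \frac{3284}{23087} = \frac{22339003506}{37785731029}$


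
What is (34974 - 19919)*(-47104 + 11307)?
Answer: -538923835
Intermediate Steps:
(34974 - 19919)*(-47104 + 11307) = 15055*(-35797) = -538923835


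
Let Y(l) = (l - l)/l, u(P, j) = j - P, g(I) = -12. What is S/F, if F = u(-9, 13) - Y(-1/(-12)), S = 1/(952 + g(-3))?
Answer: 1/20680 ≈ 4.8356e-5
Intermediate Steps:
Y(l) = 0 (Y(l) = 0/l = 0)
S = 1/940 (S = 1/(952 - 12) = 1/940 ≈ 0.0010638)
F = 22 (F = (13 - 1*(-9)) - 1*0 = (13 + 9) + 0 = 22 + 0 = 22)
S/F = (1/940)/22 = (1/940)*(1/22) = 1/20680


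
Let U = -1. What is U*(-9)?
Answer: 9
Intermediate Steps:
U*(-9) = -1*(-9) = 9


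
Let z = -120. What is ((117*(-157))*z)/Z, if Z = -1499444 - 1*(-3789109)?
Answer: 440856/457933 ≈ 0.96271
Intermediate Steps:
Z = 2289665 (Z = -1499444 + 3789109 = 2289665)
((117*(-157))*z)/Z = ((117*(-157))*(-120))/2289665 = -18369*(-120)*(1/2289665) = 2204280*(1/2289665) = 440856/457933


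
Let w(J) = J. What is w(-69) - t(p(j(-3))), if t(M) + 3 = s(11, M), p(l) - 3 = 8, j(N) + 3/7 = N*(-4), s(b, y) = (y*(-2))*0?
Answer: -66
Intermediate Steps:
s(b, y) = 0 (s(b, y) = -2*y*0 = 0)
j(N) = -3/7 - 4*N (j(N) = -3/7 + N*(-4) = -3/7 - 4*N)
p(l) = 11 (p(l) = 3 + 8 = 11)
t(M) = -3 (t(M) = -3 + 0 = -3)
w(-69) - t(p(j(-3))) = -69 - 1*(-3) = -69 + 3 = -66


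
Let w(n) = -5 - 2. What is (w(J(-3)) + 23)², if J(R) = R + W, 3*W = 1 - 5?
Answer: 256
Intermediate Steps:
W = -4/3 (W = (1 - 5)/3 = (⅓)*(-4) = -4/3 ≈ -1.3333)
J(R) = -4/3 + R (J(R) = R - 4/3 = -4/3 + R)
w(n) = -7
(w(J(-3)) + 23)² = (-7 + 23)² = 16² = 256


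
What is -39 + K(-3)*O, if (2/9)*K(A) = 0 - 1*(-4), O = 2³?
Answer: 105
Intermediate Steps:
O = 8
K(A) = 18 (K(A) = 9*(0 - 1*(-4))/2 = 9*(0 + 4)/2 = (9/2)*4 = 18)
-39 + K(-3)*O = -39 + 18*8 = -39 + 144 = 105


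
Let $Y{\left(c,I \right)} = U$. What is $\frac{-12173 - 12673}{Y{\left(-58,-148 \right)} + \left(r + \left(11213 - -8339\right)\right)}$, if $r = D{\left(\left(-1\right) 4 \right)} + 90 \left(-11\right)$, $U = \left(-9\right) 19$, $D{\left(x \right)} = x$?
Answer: $- \frac{8282}{6129} \approx -1.3513$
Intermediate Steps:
$U = -171$
$Y{\left(c,I \right)} = -171$
$r = -994$ ($r = \left(-1\right) 4 + 90 \left(-11\right) = -4 - 990 = -994$)
$\frac{-12173 - 12673}{Y{\left(-58,-148 \right)} + \left(r + \left(11213 - -8339\right)\right)} = \frac{-12173 - 12673}{-171 + \left(-994 + \left(11213 - -8339\right)\right)} = - \frac{24846}{-171 + \left(-994 + \left(11213 + 8339\right)\right)} = - \frac{24846}{-171 + \left(-994 + 19552\right)} = - \frac{24846}{-171 + 18558} = - \frac{24846}{18387} = \left(-24846\right) \frac{1}{18387} = - \frac{8282}{6129}$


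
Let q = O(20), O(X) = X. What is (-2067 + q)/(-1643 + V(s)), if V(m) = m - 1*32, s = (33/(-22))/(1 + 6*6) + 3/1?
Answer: 151478/123731 ≈ 1.2243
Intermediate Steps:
q = 20
s = 219/74 (s = (33*(-1/22))/(1 + 36) + 3*1 = -3/2/37 + 3 = -3/2*1/37 + 3 = -3/74 + 3 = 219/74 ≈ 2.9595)
V(m) = -32 + m (V(m) = m - 32 = -32 + m)
(-2067 + q)/(-1643 + V(s)) = (-2067 + 20)/(-1643 + (-32 + 219/74)) = -2047/(-1643 - 2149/74) = -2047/(-123731/74) = -2047*(-74/123731) = 151478/123731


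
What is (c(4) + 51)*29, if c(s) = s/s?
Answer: 1508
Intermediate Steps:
c(s) = 1
(c(4) + 51)*29 = (1 + 51)*29 = 52*29 = 1508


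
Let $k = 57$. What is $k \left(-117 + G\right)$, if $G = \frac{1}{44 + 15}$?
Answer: $- \frac{393414}{59} \approx -6668.0$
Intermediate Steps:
$G = \frac{1}{59} \approx 0.016949$
$k \left(-117 + G\right) = 57 \left(-117 + \frac{1}{59}\right) = 57 \left(- \frac{6902}{59}\right) = - \frac{393414}{59}$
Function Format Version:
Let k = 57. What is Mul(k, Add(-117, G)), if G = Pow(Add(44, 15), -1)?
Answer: Rational(-393414, 59) ≈ -6668.0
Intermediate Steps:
G = Rational(1, 59) (G = Pow(59, -1) = Rational(1, 59) ≈ 0.016949)
Mul(k, Add(-117, G)) = Mul(57, Add(-117, Rational(1, 59))) = Mul(57, Rational(-6902, 59)) = Rational(-393414, 59)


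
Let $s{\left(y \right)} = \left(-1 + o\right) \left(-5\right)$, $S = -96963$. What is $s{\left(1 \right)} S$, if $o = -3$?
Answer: $-1939260$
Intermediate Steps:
$s{\left(y \right)} = 20$ ($s{\left(y \right)} = \left(-1 - 3\right) \left(-5\right) = \left(-4\right) \left(-5\right) = 20$)
$s{\left(1 \right)} S = 20 \left(-96963\right) = -1939260$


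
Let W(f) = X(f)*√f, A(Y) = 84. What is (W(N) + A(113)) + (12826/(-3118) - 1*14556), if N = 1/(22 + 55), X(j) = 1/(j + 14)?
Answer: -22568261/1559 + √77/1079 ≈ -14476.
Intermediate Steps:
X(j) = 1/(14 + j)
N = 1/77 ≈ 0.012987
W(f) = √f/(14 + f)
(W(N) + A(113)) + (12826/(-3118) - 1*14556) = (√(1/77)/(14 + 1/77) + 84) + (12826/(-3118) - 1*14556) = ((√77/77)/(1079/77) + 84) + (12826*(-1/3118) - 14556) = ((√77/77)*(77/1079) + 84) + (-6413/1559 - 14556) = (√77/1079 + 84) - 22699217/1559 = (84 + √77/1079) - 22699217/1559 = -22568261/1559 + √77/1079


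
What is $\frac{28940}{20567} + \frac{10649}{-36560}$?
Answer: $\frac{839028417}{751929520} \approx 1.1158$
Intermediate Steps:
$\frac{28940}{20567} + \frac{10649}{-36560} = 28940 \cdot \frac{1}{20567} + 10649 \left(- \frac{1}{36560}\right) = \frac{28940}{20567} - \frac{10649}{36560} = \frac{839028417}{751929520}$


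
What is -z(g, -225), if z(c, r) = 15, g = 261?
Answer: -15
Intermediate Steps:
-z(g, -225) = -1*15 = -15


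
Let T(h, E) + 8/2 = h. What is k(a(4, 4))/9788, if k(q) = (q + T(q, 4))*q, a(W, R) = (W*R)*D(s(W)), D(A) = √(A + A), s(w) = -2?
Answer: -512/2447 - 32*I/2447 ≈ -0.20924 - 0.013077*I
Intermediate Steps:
T(h, E) = -4 + h
D(A) = √2*√A (D(A) = √(2*A) = √2*√A)
a(W, R) = 2*I*R*W (a(W, R) = (W*R)*(√2*√(-2)) = (R*W)*(√2*(I*√2)) = (R*W)*(2*I) = 2*I*R*W)
k(q) = q*(-4 + 2*q) (k(q) = (q + (-4 + q))*q = (-4 + 2*q)*q = q*(-4 + 2*q))
k(a(4, 4))/9788 = (2*(2*I*4*4)*(-2 + 2*I*4*4))/9788 = (2*(32*I)*(-2 + 32*I))*(1/9788) = (64*I*(-2 + 32*I))*(1/9788) = 16*I*(-2 + 32*I)/2447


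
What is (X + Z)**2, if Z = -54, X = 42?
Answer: 144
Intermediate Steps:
(X + Z)**2 = (42 - 54)**2 = (-12)**2 = 144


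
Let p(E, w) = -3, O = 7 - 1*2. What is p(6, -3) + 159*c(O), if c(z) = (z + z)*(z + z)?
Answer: 15897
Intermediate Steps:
O = 5 (O = 7 - 2 = 5)
c(z) = 4*z**2 (c(z) = (2*z)*(2*z) = 4*z**2)
p(6, -3) + 159*c(O) = -3 + 159*(4*5**2) = -3 + 159*(4*25) = -3 + 159*100 = -3 + 15900 = 15897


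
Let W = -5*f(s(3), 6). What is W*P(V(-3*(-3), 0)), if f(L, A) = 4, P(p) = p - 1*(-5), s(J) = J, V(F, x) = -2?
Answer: -60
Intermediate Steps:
P(p) = 5 + p (P(p) = p + 5 = 5 + p)
W = -20 (W = -5*4 = -20)
W*P(V(-3*(-3), 0)) = -20*(5 - 2) = -20*3 = -60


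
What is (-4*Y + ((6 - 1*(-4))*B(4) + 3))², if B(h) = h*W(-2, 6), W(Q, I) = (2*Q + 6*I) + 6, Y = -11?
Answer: 2455489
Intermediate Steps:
W(Q, I) = 6 + 2*Q + 6*I
B(h) = 38*h (B(h) = h*(6 + 2*(-2) + 6*6) = h*(6 - 4 + 36) = h*38 = 38*h)
(-4*Y + ((6 - 1*(-4))*B(4) + 3))² = (-4*(-11) + ((6 - 1*(-4))*(38*4) + 3))² = (44 + ((6 + 4)*152 + 3))² = (44 + (10*152 + 3))² = (44 + (1520 + 3))² = (44 + 1523)² = 1567² = 2455489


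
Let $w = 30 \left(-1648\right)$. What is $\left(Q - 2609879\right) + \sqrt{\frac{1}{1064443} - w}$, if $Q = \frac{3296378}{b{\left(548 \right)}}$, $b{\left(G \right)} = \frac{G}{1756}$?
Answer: $\frac{1089556519}{137} + \frac{\sqrt{56017443229375003}}{1064443} \approx 7.9532 \cdot 10^{6}$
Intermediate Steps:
$w = -49440$
$b{\left(G \right)} = \frac{G}{1756}$ ($b{\left(G \right)} = G \frac{1}{1756} = \frac{G}{1756}$)
$Q = \frac{1447109942}{137}$ ($Q = \frac{3296378}{\frac{1}{1756} \cdot 548} = \frac{3296378}{\frac{137}{439}} = 3296378 \cdot \frac{439}{137} = \frac{1447109942}{137} \approx 1.0563 \cdot 10^{7}$)
$\left(Q - 2609879\right) + \sqrt{\frac{1}{1064443} - w} = \left(\frac{1447109942}{137} - 2609879\right) + \sqrt{\frac{1}{1064443} - -49440} = \frac{1089556519}{137} + \sqrt{\frac{1}{1064443} + 49440} = \frac{1089556519}{137} + \sqrt{\frac{52626061921}{1064443}} = \frac{1089556519}{137} + \frac{\sqrt{56017443229375003}}{1064443}$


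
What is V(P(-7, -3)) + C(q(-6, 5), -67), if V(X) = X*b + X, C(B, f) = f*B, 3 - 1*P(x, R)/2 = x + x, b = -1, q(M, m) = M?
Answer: 402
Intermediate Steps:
P(x, R) = 6 - 4*x (P(x, R) = 6 - 2*(x + x) = 6 - 4*x)
C(B, f) = B*f
V(X) = 0 (V(X) = X*(-1) + X = -X + X = 0)
V(P(-7, -3)) + C(q(-6, 5), -67) = 0 - 6*(-67) = 0 + 402 = 402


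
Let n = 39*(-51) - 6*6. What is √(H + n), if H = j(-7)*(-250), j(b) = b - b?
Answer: 45*I ≈ 45.0*I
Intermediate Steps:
j(b) = 0
H = 0 (H = 0*(-250) = 0)
n = -2025 (n = -1989 - 36 = -2025)
√(H + n) = √(0 - 2025) = √(-2025) = 45*I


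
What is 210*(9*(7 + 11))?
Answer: 34020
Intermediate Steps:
210*(9*(7 + 11)) = 210*(9*18) = 210*162 = 34020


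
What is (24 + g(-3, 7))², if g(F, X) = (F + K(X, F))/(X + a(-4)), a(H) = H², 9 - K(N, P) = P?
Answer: 314721/529 ≈ 594.94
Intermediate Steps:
K(N, P) = 9 - P
g(F, X) = 9/(16 + X) (g(F, X) = (F + (9 - F))/(X + (-4)²) = 9/(X + 16) = 9/(16 + X))
(24 + g(-3, 7))² = (24 + 9/(16 + 7))² = (24 + 9/23)² = (561/23)² = 314721/529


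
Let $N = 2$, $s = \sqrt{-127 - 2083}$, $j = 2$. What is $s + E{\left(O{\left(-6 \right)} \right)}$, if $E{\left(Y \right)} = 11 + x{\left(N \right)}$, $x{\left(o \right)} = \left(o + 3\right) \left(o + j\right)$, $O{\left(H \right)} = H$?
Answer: $31 + i \sqrt{2210} \approx 31.0 + 47.011 i$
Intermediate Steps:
$s = i \sqrt{2210}$ ($s = \sqrt{-2210} = i \sqrt{2210} \approx 47.011 i$)
$x{\left(o \right)} = \left(2 + o\right) \left(3 + o\right)$ ($x{\left(o \right)} = \left(o + 3\right) \left(o + 2\right) = \left(3 + o\right) \left(2 + o\right) = \left(2 + o\right) \left(3 + o\right)$)
$E{\left(Y \right)} = 31$ ($E{\left(Y \right)} = 11 + \left(6 + 2^{2} + 5 \cdot 2\right) = 11 + \left(6 + 4 + 10\right) = 11 + 20 = 31$)
$s + E{\left(O{\left(-6 \right)} \right)} = i \sqrt{2210} + 31 = 31 + i \sqrt{2210}$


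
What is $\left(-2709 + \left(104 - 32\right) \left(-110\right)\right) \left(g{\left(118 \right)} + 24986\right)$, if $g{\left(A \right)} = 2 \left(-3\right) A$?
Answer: $-258050862$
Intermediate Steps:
$g{\left(A \right)} = - 6 A$
$\left(-2709 + \left(104 - 32\right) \left(-110\right)\right) \left(g{\left(118 \right)} + 24986\right) = \left(-2709 + \left(104 - 32\right) \left(-110\right)\right) \left(\left(-6\right) 118 + 24986\right) = \left(-2709 + 72 \left(-110\right)\right) \left(-708 + 24986\right) = \left(-2709 - 7920\right) 24278 = \left(-10629\right) 24278 = -258050862$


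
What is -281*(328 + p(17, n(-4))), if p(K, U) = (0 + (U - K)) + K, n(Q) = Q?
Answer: -91044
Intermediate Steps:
p(K, U) = U (p(K, U) = (U - K) + K = U)
-281*(328 + p(17, n(-4))) = -281*(328 - 4) = -281*324 = -91044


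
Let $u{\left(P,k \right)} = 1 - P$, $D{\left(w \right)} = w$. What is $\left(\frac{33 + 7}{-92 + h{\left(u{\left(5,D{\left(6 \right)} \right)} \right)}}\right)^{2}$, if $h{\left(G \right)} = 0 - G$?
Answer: $\frac{25}{121} \approx 0.20661$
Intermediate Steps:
$h{\left(G \right)} = - G$
$\left(\frac{33 + 7}{-92 + h{\left(u{\left(5,D{\left(6 \right)} \right)} \right)}}\right)^{2} = \left(\frac{33 + 7}{-92 - \left(1 - 5\right)}\right)^{2} = \left(\frac{40}{-92 - \left(1 - 5\right)}\right)^{2} = \left(\frac{40}{-92 - -4}\right)^{2} = \left(\frac{40}{-92 + 4}\right)^{2} = \left(\frac{40}{-88}\right)^{2} = \left(40 \left(- \frac{1}{88}\right)\right)^{2} = \left(- \frac{5}{11}\right)^{2} = \frac{25}{121}$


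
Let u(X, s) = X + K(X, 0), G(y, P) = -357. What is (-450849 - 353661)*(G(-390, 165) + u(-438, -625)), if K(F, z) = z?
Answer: 639585450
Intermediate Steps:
u(X, s) = X (u(X, s) = X + 0 = X)
(-450849 - 353661)*(G(-390, 165) + u(-438, -625)) = (-450849 - 353661)*(-357 - 438) = -804510*(-795) = 639585450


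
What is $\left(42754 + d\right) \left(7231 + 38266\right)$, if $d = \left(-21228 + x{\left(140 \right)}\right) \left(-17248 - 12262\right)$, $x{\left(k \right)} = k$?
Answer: $28315041298098$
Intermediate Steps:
$d = 622306880$ ($d = \left(-21228 + 140\right) \left(-17248 - 12262\right) = \left(-21088\right) \left(-29510\right) = 622306880$)
$\left(42754 + d\right) \left(7231 + 38266\right) = \left(42754 + 622306880\right) \left(7231 + 38266\right) = 622349634 \cdot 45497 = 28315041298098$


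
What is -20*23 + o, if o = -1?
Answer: -461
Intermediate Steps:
-20*23 + o = -20*23 - 1 = -460 - 1 = -461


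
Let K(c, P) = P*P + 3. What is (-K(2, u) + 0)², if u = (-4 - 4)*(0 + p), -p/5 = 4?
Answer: 655513609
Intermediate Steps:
p = -20 (p = -5*4 = -20)
u = 160 (u = (-4 - 4)*(0 - 20) = -8*(-20) = 160)
K(c, P) = 3 + P² (K(c, P) = P² + 3 = 3 + P²)
(-K(2, u) + 0)² = (-(3 + 160²) + 0)² = (-(3 + 25600) + 0)² = (-1*25603 + 0)² = (-25603 + 0)² = (-25603)² = 655513609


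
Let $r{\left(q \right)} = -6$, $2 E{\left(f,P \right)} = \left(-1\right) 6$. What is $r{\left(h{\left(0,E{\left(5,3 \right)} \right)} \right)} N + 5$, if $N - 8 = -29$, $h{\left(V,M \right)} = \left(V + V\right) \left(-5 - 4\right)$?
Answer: $131$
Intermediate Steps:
$E{\left(f,P \right)} = -3$ ($E{\left(f,P \right)} = \frac{\left(-1\right) 6}{2} = \frac{1}{2} \left(-6\right) = -3$)
$h{\left(V,M \right)} = - 18 V$ ($h{\left(V,M \right)} = 2 V \left(-9\right) = - 18 V$)
$N = -21$ ($N = 8 - 29 = -21$)
$r{\left(h{\left(0,E{\left(5,3 \right)} \right)} \right)} N + 5 = \left(-6\right) \left(-21\right) + 5 = 126 + 5 = 131$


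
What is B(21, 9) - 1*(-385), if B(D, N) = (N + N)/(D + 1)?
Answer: 4244/11 ≈ 385.82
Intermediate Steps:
B(D, N) = 2*N/(1 + D) (B(D, N) = (2*N)/(1 + D) = 2*N/(1 + D))
B(21, 9) - 1*(-385) = 2*9/(1 + 21) - 1*(-385) = 2*9/22 + 385 = 2*9*(1/22) + 385 = 9/11 + 385 = 4244/11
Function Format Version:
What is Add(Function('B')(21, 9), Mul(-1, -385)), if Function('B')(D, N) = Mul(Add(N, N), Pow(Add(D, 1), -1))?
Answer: Rational(4244, 11) ≈ 385.82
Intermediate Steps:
Function('B')(D, N) = Mul(2, N, Pow(Add(1, D), -1)) (Function('B')(D, N) = Mul(Mul(2, N), Pow(Add(1, D), -1)) = Mul(2, N, Pow(Add(1, D), -1)))
Add(Function('B')(21, 9), Mul(-1, -385)) = Add(Mul(2, 9, Pow(Add(1, 21), -1)), Mul(-1, -385)) = Add(Mul(2, 9, Pow(22, -1)), 385) = Add(Mul(2, 9, Rational(1, 22)), 385) = Add(Rational(9, 11), 385) = Rational(4244, 11)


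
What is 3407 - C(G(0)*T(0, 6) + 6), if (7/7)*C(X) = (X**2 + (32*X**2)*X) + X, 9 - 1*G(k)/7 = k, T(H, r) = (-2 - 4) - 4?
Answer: 7774674623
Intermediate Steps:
T(H, r) = -10 (T(H, r) = -6 - 4 = -10)
G(k) = 63 - 7*k
C(X) = X + X**2 + 32*X**3 (C(X) = (X**2 + (32*X**2)*X) + X = (X**2 + 32*X**3) + X = X + X**2 + 32*X**3)
3407 - C(G(0)*T(0, 6) + 6) = 3407 - ((63 - 7*0)*(-10) + 6)*(1 + ((63 - 7*0)*(-10) + 6) + 32*((63 - 7*0)*(-10) + 6)**2) = 3407 - ((63 + 0)*(-10) + 6)*(1 + ((63 + 0)*(-10) + 6) + 32*((63 + 0)*(-10) + 6)**2) = 3407 - (63*(-10) + 6)*(1 + (63*(-10) + 6) + 32*(63*(-10) + 6)**2) = 3407 - (-630 + 6)*(1 + (-630 + 6) + 32*(-630 + 6)**2) = 3407 - (-624)*(1 - 624 + 32*(-624)**2) = 3407 - (-624)*(1 - 624 + 32*389376) = 3407 - (-624)*(1 - 624 + 12460032) = 3407 - (-624)*12459409 = 3407 - 1*(-7774671216) = 3407 + 7774671216 = 7774674623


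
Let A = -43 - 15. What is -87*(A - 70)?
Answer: 11136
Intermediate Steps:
A = -58
-87*(A - 70) = -87*(-58 - 70) = -87*(-128) = 11136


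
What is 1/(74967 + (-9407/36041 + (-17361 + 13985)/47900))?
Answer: 18764825/1406736415452 ≈ 1.3339e-5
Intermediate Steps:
1/(74967 + (-9407/36041 + (-17361 + 13985)/47900)) = 1/(74967 + (-9407*1/36041 - 3376*1/47900)) = 1/(74967 + (-409/1567 - 844/11975)) = 1/(74967 - 6220323/18764825) = 1/(1406736415452/18764825) = 18764825/1406736415452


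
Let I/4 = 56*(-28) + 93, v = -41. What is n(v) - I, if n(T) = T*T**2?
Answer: -63021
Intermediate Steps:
n(T) = T**3
I = -5900 (I = 4*(56*(-28) + 93) = 4*(-1568 + 93) = 4*(-1475) = -5900)
n(v) - I = (-41)**3 - 1*(-5900) = -68921 + 5900 = -63021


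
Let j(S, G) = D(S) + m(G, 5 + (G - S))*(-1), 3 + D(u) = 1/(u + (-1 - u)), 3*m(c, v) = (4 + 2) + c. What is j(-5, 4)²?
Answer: 484/9 ≈ 53.778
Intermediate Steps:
m(c, v) = 2 + c/3 (m(c, v) = ((4 + 2) + c)/3 = (6 + c)/3 = 2 + c/3)
D(u) = -4 (D(u) = -3 + 1/(u + (-1 - u)) = -3 + 1/(-1) = -3 - 1 = -4)
j(S, G) = -6 - G/3 (j(S, G) = -4 + (2 + G/3)*(-1) = -4 + (-2 - G/3) = -6 - G/3)
j(-5, 4)² = (-6 - ⅓*4)² = (-6 - 4/3)² = (-22/3)² = 484/9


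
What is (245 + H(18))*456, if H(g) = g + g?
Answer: 128136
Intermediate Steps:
H(g) = 2*g
(245 + H(18))*456 = (245 + 2*18)*456 = (245 + 36)*456 = 281*456 = 128136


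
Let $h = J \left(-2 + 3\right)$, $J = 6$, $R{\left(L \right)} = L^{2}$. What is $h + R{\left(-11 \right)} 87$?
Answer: $10533$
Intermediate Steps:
$h = 6$ ($h = 6 \left(-2 + 3\right) = 6 \cdot 1 = 6$)
$h + R{\left(-11 \right)} 87 = 6 + \left(-11\right)^{2} \cdot 87 = 6 + 121 \cdot 87 = 6 + 10527 = 10533$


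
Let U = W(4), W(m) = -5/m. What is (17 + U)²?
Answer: 3969/16 ≈ 248.06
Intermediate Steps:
U = -5/4 ≈ -1.2500
(17 + U)² = (17 - 5/4)² = (63/4)² = 3969/16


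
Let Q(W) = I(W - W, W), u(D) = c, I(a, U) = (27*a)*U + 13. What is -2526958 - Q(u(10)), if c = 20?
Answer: -2526971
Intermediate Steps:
I(a, U) = 13 + 27*U*a (I(a, U) = 27*U*a + 13 = 13 + 27*U*a)
u(D) = 20
Q(W) = 13 (Q(W) = 13 + 27*W*(W - W) = 13 + 27*W*0 = 13 + 0 = 13)
-2526958 - Q(u(10)) = -2526958 - 1*13 = -2526958 - 13 = -2526971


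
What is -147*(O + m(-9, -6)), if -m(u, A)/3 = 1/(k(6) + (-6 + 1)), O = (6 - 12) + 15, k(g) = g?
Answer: -882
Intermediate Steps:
O = 9 (O = -6 + 15 = 9)
m(u, A) = -3 (m(u, A) = -3/(6 + (-6 + 1)) = -3/(6 - 5) = -3/1 = -3*1 = -3)
-147*(O + m(-9, -6)) = -147*(9 - 3) = -147*6 = -882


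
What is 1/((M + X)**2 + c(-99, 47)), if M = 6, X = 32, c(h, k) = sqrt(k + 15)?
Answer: 722/1042537 - sqrt(62)/2085074 ≈ 0.00068877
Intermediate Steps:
c(h, k) = sqrt(15 + k)
1/((M + X)**2 + c(-99, 47)) = 1/((6 + 32)**2 + sqrt(15 + 47)) = 1/(38**2 + sqrt(62)) = 1/(1444 + sqrt(62))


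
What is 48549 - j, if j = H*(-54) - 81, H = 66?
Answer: 52194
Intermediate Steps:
j = -3645 (j = 66*(-54) - 81 = -3564 - 81 = -3645)
48549 - j = 48549 - 1*(-3645) = 48549 + 3645 = 52194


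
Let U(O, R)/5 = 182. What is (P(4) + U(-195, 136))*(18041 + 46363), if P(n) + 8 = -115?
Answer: 50685948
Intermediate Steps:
U(O, R) = 910 (U(O, R) = 5*182 = 910)
P(n) = -123 (P(n) = -8 - 115 = -123)
(P(4) + U(-195, 136))*(18041 + 46363) = (-123 + 910)*(18041 + 46363) = 787*64404 = 50685948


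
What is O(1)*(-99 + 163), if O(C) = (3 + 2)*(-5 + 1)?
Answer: -1280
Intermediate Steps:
O(C) = -20 (O(C) = 5*(-4) = -20)
O(1)*(-99 + 163) = -20*(-99 + 163) = -20*64 = -1280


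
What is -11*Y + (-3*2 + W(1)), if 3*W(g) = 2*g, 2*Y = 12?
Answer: -214/3 ≈ -71.333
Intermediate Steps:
Y = 6 (Y = (½)*12 = 6)
W(g) = 2*g/3 (W(g) = (2*g)/3 = 2*g/3)
-11*Y + (-3*2 + W(1)) = -11*6 + (-3*2 + (⅔)*1) = -66 + (-6 + ⅔) = -66 - 16/3 = -214/3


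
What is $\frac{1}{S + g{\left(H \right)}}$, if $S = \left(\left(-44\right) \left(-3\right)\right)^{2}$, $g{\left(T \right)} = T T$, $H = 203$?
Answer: $\frac{1}{58633} \approx 1.7055 \cdot 10^{-5}$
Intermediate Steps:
$g{\left(T \right)} = T^{2}$
$S = 17424$ ($S = 132^{2} = 17424$)
$\frac{1}{S + g{\left(H \right)}} = \frac{1}{17424 + 203^{2}} = \frac{1}{17424 + 41209} = \frac{1}{58633}$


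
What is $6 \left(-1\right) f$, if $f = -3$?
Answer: $18$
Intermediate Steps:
$6 \left(-1\right) f = 6 \left(-1\right) \left(-3\right) = \left(-6\right) \left(-3\right) = 18$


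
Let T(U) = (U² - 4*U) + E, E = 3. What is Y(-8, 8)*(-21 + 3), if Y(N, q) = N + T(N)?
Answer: -1638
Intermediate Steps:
T(U) = 3 + U² - 4*U (T(U) = (U² - 4*U) + 3 = 3 + U² - 4*U)
Y(N, q) = 3 + N² - 3*N (Y(N, q) = N + (3 + N² - 4*N) = 3 + N² - 3*N)
Y(-8, 8)*(-21 + 3) = (3 + (-8)² - 3*(-8))*(-21 + 3) = (3 + 64 + 24)*(-18) = 91*(-18) = -1638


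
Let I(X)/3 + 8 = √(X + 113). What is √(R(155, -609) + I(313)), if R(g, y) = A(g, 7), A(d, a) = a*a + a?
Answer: √(32 + 3*√426) ≈ 9.6912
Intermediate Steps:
I(X) = -24 + 3*√(113 + X) (I(X) = -24 + 3*√(X + 113) = -24 + 3*√(113 + X))
A(d, a) = a + a² (A(d, a) = a² + a = a + a²)
R(g, y) = 56 (R(g, y) = 7*(1 + 7) = 7*8 = 56)
√(R(155, -609) + I(313)) = √(56 + (-24 + 3*√(113 + 313))) = √(56 + (-24 + 3*√426)) = √(32 + 3*√426)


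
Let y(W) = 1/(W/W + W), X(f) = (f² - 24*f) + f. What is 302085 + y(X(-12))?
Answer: 127177786/421 ≈ 3.0209e+5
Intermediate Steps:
X(f) = f² - 23*f
y(W) = 1/(1 + W)
302085 + y(X(-12)) = 302085 + 1/(1 - 12*(-23 - 12)) = 302085 + 1/(1 - 12*(-35)) = 302085 + 1/(1 + 420) = 302085 + 1/421 = 127177786/421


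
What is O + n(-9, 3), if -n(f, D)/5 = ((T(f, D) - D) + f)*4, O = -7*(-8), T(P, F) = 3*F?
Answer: 116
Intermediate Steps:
O = 56
n(f, D) = -40*D - 20*f (n(f, D) = -5*((3*D - D) + f)*4 = -5*(2*D + f)*4 = -5*(f + 2*D)*4 = -5*(4*f + 8*D) = -40*D - 20*f)
O + n(-9, 3) = 56 + (-40*3 - 20*(-9)) = 56 + (-120 + 180) = 56 + 60 = 116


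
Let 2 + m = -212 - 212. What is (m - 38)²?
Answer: 215296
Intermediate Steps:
m = -426 (m = -2 + (-212 - 212) = -2 - 424 = -426)
(m - 38)² = (-426 - 38)² = (-464)² = 215296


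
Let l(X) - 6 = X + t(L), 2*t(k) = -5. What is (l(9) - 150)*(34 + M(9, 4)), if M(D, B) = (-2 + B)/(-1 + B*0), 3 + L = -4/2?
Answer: -4400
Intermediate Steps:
L = -5 (L = -3 - 4/2 = -3 - 4*1/2 = -3 - 2 = -5)
M(D, B) = 2 - B (M(D, B) = (-2 + B)/(-1 + 0) = (-2 + B)/(-1) = (-2 + B)*(-1) = 2 - B)
t(k) = -5/2 (t(k) = (1/2)*(-5) = -5/2)
l(X) = 7/2 + X (l(X) = 6 + (X - 5/2) = 6 + (-5/2 + X) = 7/2 + X)
(l(9) - 150)*(34 + M(9, 4)) = ((7/2 + 9) - 150)*(34 + (2 - 1*4)) = (25/2 - 150)*(34 + (2 - 4)) = -275*(34 - 2)/2 = -275/2*32 = -4400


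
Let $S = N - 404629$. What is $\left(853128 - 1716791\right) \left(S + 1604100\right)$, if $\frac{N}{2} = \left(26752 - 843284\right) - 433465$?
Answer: $1123213595749$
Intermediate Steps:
$N = -2499994$ ($N = 2 \left(\left(26752 - 843284\right) - 433465\right) = 2 \left(-816532 - 433465\right) = 2 \left(-1249997\right) = -2499994$)
$S = -2904623$ ($S = -2499994 - 404629 = -2904623$)
$\left(853128 - 1716791\right) \left(S + 1604100\right) = \left(853128 - 1716791\right) \left(-2904623 + 1604100\right) = \left(-863663\right) \left(-1300523\right) = 1123213595749$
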